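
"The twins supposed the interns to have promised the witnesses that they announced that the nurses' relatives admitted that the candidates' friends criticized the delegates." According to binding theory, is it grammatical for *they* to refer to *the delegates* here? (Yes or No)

No

*the delegates* is an R-expression; Principle C requires it to be free (not bound by any c-commanding expression).
— they: subject of the clause headed by 'announced'; the pronoun c-commands the R-expression — coreference blocked (Principle C).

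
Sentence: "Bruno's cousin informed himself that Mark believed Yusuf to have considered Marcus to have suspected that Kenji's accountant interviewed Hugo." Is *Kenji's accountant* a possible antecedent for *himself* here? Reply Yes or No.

No

*himself* is a reflexive; Principle A requires it to be bound within its binding domain — the matrix clause.
— Kenji's accountant: subject of the clause headed by 'interviewed'; does not c-command the reflexive — cannot bind it (Principle A).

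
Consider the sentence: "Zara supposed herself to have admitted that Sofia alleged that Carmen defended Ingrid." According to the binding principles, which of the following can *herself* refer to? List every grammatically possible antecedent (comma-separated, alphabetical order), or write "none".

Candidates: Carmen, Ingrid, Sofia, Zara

*herself* is a reflexive; Principle A requires it to be bound within its binding domain — the matrix clause.
— Carmen: subject of the clause headed by 'defended'; does not c-command the reflexive — cannot bind it (Principle A).
— Ingrid: object of the clause headed by 'defended'; does not c-command the reflexive — cannot bind it (Principle A).
— Sofia: subject of the clause headed by 'alleged'; does not c-command the reflexive — cannot bind it (Principle A).
— Zara: subject of the matrix clause; c-commands the reflexive within its binding domain — allowed (Principle A).

Zara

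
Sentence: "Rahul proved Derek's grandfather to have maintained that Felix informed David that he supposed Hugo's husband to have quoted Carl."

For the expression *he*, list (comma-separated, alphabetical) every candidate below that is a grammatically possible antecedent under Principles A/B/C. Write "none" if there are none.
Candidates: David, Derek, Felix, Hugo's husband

*he* is a pronoun; Principle B requires it to be free in its binding domain — the clause headed by 'supposed'.
— David: object of the clause headed by 'informed'; c-commands the pronoun but lies outside its binding domain — allowed.
— Derek: possessor inside the subject DP of the clause headed by 'maintained'; does not c-command the pronoun — Principle B does not apply; allowed.
— Felix: subject of the clause headed by 'informed'; c-commands the pronoun but lies outside its binding domain — allowed.
— Hugo's husband: subject of the clause headed by 'quoted'; is c-commanded by the pronoun; coreference would bind this R-expression — blocked (Principle C).

David, Derek, Felix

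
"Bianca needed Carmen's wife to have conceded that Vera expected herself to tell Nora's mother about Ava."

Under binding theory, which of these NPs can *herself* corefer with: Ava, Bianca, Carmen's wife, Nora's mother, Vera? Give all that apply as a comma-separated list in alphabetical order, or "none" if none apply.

*herself* is a reflexive; Principle A requires it to be bound within its binding domain — the clause headed by 'expected'.
— Ava: second object of the clause headed by 'tell'; does not c-command the reflexive — cannot bind it (Principle A).
— Bianca: subject of the matrix clause; c-commands the reflexive but lies outside its binding domain — cannot bind it (Principle A).
— Carmen's wife: subject of the clause headed by 'conceded'; c-commands the reflexive but lies outside its binding domain — cannot bind it (Principle A).
— Nora's mother: object of the clause headed by 'tell'; does not c-command the reflexive — cannot bind it (Principle A).
— Vera: subject of the clause headed by 'expected'; c-commands the reflexive within its binding domain — allowed (Principle A).

Vera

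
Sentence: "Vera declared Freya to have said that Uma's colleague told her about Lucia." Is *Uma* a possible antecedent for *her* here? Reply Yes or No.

Yes

*her* is a pronoun; Principle B requires it to be free in its binding domain — the clause headed by 'told'.
— Uma: possessor inside the subject DP of the clause headed by 'told'; does not c-command the pronoun — Principle B does not apply; allowed.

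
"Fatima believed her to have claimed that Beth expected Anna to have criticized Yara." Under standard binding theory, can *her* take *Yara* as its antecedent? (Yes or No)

*her* is a pronoun; Principle B requires it to be free in its binding domain — the matrix clause.
— Yara: object of the clause headed by 'criticized'; is c-commanded by the pronoun; coreference would bind this R-expression — blocked (Principle C).

No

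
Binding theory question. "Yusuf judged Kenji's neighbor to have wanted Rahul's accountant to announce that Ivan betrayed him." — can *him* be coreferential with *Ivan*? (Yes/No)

*him* is a pronoun; Principle B requires it to be free in its binding domain — the clause headed by 'betrayed'.
— Ivan: subject of the clause headed by 'betrayed'; c-commands the pronoun within its binding domain — blocked (Principle B).

No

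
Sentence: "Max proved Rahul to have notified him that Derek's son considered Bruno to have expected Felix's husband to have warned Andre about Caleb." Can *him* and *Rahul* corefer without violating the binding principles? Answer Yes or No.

No

*Rahul* is an R-expression; Principle C requires it to be free (not bound by any c-commanding expression).
— him: object of the clause headed by 'notified'; the R-expression locally c-commands the pronoun — coreference blocked (Principle B on the pronoun).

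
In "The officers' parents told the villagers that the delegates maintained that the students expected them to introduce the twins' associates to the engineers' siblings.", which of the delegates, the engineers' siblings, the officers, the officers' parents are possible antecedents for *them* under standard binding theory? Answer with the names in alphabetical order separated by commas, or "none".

*them* is a pronoun; Principle B requires it to be free in its binding domain — the clause headed by 'expected'.
— the delegates: subject of the clause headed by 'maintained'; c-commands the pronoun but lies outside its binding domain — allowed.
— the engineers' siblings: second object of the clause headed by 'introduce'; is c-commanded by the pronoun; coreference would bind this R-expression — blocked (Principle C).
— the officers: possessor inside the subject DP of the matrix clause; does not c-command the pronoun — Principle B does not apply; allowed.
— the officers' parents: subject of the matrix clause; c-commands the pronoun but lies outside its binding domain — allowed.

the delegates, the officers, the officers' parents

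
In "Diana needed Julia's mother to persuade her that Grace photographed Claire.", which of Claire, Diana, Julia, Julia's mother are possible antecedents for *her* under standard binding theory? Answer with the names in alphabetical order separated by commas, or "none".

Diana, Julia

*her* is a pronoun; Principle B requires it to be free in its binding domain — the clause headed by 'persuade'.
— Claire: object of the clause headed by 'photographed'; is c-commanded by the pronoun; coreference would bind this R-expression — blocked (Principle C).
— Diana: subject of the matrix clause; c-commands the pronoun but lies outside its binding domain — allowed.
— Julia: possessor inside the subject DP of the clause headed by 'persuade'; does not c-command the pronoun — Principle B does not apply; allowed.
— Julia's mother: subject of the clause headed by 'persuade'; c-commands the pronoun within its binding domain — blocked (Principle B).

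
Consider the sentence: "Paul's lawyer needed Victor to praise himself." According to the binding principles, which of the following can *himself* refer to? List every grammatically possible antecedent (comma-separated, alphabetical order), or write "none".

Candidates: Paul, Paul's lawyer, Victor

*himself* is a reflexive; Principle A requires it to be bound within its binding domain — the clause headed by 'praise'.
— Paul: possessor inside the subject DP of the matrix clause; does not c-command the reflexive — cannot bind it (Principle A).
— Paul's lawyer: subject of the matrix clause; c-commands the reflexive but lies outside its binding domain — cannot bind it (Principle A).
— Victor: subject of the clause headed by 'praise'; c-commands the reflexive within its binding domain — allowed (Principle A).

Victor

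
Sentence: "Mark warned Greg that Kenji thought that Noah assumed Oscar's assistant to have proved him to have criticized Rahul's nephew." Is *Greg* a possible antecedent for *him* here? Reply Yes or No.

Yes

*him* is a pronoun; Principle B requires it to be free in its binding domain — the clause headed by 'proved'.
— Greg: object of the matrix clause; c-commands the pronoun but lies outside its binding domain — allowed.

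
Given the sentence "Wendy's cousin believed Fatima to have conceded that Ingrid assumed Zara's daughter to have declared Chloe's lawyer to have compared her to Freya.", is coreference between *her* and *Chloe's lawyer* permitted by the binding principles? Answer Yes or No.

No

*her* is a pronoun; Principle B requires it to be free in its binding domain — the clause headed by 'compared'.
— Chloe's lawyer: subject of the clause headed by 'compared'; c-commands the pronoun within its binding domain — blocked (Principle B).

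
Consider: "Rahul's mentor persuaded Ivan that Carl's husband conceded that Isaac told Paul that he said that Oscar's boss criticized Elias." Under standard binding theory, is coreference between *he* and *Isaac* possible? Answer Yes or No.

Yes

*Isaac* is an R-expression; Principle C requires it to be free (not bound by any c-commanding expression).
— he: subject of the clause headed by 'said'; the pronoun does not c-command the R-expression — coreference allowed.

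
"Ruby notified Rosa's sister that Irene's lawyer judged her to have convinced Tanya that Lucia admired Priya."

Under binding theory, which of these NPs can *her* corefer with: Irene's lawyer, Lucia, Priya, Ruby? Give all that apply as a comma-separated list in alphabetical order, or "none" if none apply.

*her* is a pronoun; Principle B requires it to be free in its binding domain — the clause headed by 'judged'.
— Irene's lawyer: subject of the clause headed by 'judged'; c-commands the pronoun within its binding domain — blocked (Principle B).
— Lucia: subject of the clause headed by 'admired'; is c-commanded by the pronoun; coreference would bind this R-expression — blocked (Principle C).
— Priya: object of the clause headed by 'admired'; is c-commanded by the pronoun; coreference would bind this R-expression — blocked (Principle C).
— Ruby: subject of the matrix clause; c-commands the pronoun but lies outside its binding domain — allowed.

Ruby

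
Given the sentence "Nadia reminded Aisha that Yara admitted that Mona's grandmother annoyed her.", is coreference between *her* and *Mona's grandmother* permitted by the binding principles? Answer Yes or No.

*her* is a pronoun; Principle B requires it to be free in its binding domain — the clause headed by 'annoyed'.
— Mona's grandmother: subject of the clause headed by 'annoyed'; c-commands the pronoun within its binding domain — blocked (Principle B).

No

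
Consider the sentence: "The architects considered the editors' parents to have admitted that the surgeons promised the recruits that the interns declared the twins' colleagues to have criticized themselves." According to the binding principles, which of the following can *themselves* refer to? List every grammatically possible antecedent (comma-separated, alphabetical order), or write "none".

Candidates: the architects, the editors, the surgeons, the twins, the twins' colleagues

*themselves* is a reflexive; Principle A requires it to be bound within its binding domain — the clause headed by 'criticized'.
— the architects: subject of the matrix clause; c-commands the reflexive but lies outside its binding domain — cannot bind it (Principle A).
— the editors: possessor inside the subject DP of the clause headed by 'admitted'; does not c-command the reflexive — cannot bind it (Principle A).
— the surgeons: subject of the clause headed by 'promised'; c-commands the reflexive but lies outside its binding domain — cannot bind it (Principle A).
— the twins: possessor inside the subject DP of the clause headed by 'criticized'; does not c-command the reflexive — cannot bind it (Principle A).
— the twins' colleagues: subject of the clause headed by 'criticized'; c-commands the reflexive within its binding domain — allowed (Principle A).

the twins' colleagues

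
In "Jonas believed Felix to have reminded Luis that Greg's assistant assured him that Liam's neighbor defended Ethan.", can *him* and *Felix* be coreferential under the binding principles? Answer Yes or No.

Yes

*Felix* is an R-expression; Principle C requires it to be free (not bound by any c-commanding expression).
— him: object of the clause headed by 'assured'; the pronoun does not c-command the R-expression — coreference allowed.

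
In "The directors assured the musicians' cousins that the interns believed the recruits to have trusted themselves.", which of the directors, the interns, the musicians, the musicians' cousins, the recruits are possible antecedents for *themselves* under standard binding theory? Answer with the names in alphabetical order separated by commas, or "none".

the recruits

*themselves* is a reflexive; Principle A requires it to be bound within its binding domain — the clause headed by 'trusted'.
— the directors: subject of the matrix clause; c-commands the reflexive but lies outside its binding domain — cannot bind it (Principle A).
— the interns: subject of the clause headed by 'believed'; c-commands the reflexive but lies outside its binding domain — cannot bind it (Principle A).
— the musicians: possessor inside the object DP of the matrix clause; does not c-command the reflexive — cannot bind it (Principle A).
— the musicians' cousins: object of the matrix clause; c-commands the reflexive but lies outside its binding domain — cannot bind it (Principle A).
— the recruits: subject of the clause headed by 'trusted'; c-commands the reflexive within its binding domain — allowed (Principle A).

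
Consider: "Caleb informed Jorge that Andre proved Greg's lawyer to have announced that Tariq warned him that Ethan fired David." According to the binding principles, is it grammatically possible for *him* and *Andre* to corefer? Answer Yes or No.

Yes

*him* is a pronoun; Principle B requires it to be free in its binding domain — the clause headed by 'warned'.
— Andre: subject of the clause headed by 'proved'; c-commands the pronoun but lies outside its binding domain — allowed.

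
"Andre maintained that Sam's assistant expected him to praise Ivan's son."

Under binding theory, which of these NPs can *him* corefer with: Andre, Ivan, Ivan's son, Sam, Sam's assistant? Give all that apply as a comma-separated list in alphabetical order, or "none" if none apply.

Andre, Sam

*him* is a pronoun; Principle B requires it to be free in its binding domain — the clause headed by 'expected'.
— Andre: subject of the matrix clause; c-commands the pronoun but lies outside its binding domain — allowed.
— Ivan: possessor inside the object DP of the clause headed by 'praise'; is c-commanded by the pronoun; coreference would bind this R-expression — blocked (Principle C).
— Ivan's son: object of the clause headed by 'praise'; is c-commanded by the pronoun; coreference would bind this R-expression — blocked (Principle C).
— Sam: possessor inside the subject DP of the clause headed by 'expected'; does not c-command the pronoun — Principle B does not apply; allowed.
— Sam's assistant: subject of the clause headed by 'expected'; c-commands the pronoun within its binding domain — blocked (Principle B).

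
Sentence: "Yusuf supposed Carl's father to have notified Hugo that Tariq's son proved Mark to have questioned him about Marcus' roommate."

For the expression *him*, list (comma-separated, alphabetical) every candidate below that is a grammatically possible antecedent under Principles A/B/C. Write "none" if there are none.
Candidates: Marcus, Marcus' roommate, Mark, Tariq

Tariq

*him* is a pronoun; Principle B requires it to be free in its binding domain — the clause headed by 'questioned'.
— Marcus: possessor inside the second object DP of the clause headed by 'questioned'; is c-commanded by the pronoun; coreference would bind this R-expression — blocked (Principle C).
— Marcus' roommate: second object of the clause headed by 'questioned'; is c-commanded by the pronoun; coreference would bind this R-expression — blocked (Principle C).
— Mark: subject of the clause headed by 'questioned'; c-commands the pronoun within its binding domain — blocked (Principle B).
— Tariq: possessor inside the subject DP of the clause headed by 'proved'; does not c-command the pronoun — Principle B does not apply; allowed.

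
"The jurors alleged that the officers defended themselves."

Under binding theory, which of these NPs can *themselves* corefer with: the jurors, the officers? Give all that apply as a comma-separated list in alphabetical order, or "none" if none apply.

*themselves* is a reflexive; Principle A requires it to be bound within its binding domain — the clause headed by 'defended'.
— the jurors: subject of the matrix clause; c-commands the reflexive but lies outside its binding domain — cannot bind it (Principle A).
— the officers: subject of the clause headed by 'defended'; c-commands the reflexive within its binding domain — allowed (Principle A).

the officers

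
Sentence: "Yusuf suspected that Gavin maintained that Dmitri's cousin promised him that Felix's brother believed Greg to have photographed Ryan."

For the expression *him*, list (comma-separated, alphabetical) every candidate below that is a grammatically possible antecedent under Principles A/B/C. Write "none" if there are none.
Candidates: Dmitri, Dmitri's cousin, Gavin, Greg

Dmitri, Gavin

*him* is a pronoun; Principle B requires it to be free in its binding domain — the clause headed by 'promised'.
— Dmitri: possessor inside the subject DP of the clause headed by 'promised'; does not c-command the pronoun — Principle B does not apply; allowed.
— Dmitri's cousin: subject of the clause headed by 'promised'; c-commands the pronoun within its binding domain — blocked (Principle B).
— Gavin: subject of the clause headed by 'maintained'; c-commands the pronoun but lies outside its binding domain — allowed.
— Greg: subject of the clause headed by 'photographed'; is c-commanded by the pronoun; coreference would bind this R-expression — blocked (Principle C).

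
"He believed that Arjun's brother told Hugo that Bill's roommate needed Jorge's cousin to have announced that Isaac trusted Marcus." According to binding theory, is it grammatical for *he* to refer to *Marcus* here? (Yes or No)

*Marcus* is an R-expression; Principle C requires it to be free (not bound by any c-commanding expression).
— he: subject of the matrix clause; the pronoun c-commands the R-expression — coreference blocked (Principle C).

No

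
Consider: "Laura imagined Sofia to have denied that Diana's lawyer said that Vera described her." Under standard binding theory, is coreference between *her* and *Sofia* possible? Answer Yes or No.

*Sofia* is an R-expression; Principle C requires it to be free (not bound by any c-commanding expression).
— her: object of the clause headed by 'described'; the pronoun does not c-command the R-expression — coreference allowed.

Yes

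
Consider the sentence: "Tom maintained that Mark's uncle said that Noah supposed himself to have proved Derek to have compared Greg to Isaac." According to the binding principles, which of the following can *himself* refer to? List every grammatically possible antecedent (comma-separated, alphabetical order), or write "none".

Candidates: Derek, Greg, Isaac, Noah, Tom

*himself* is a reflexive; Principle A requires it to be bound within its binding domain — the clause headed by 'supposed'.
— Derek: subject of the clause headed by 'compared'; does not c-command the reflexive — cannot bind it (Principle A).
— Greg: object of the clause headed by 'compared'; does not c-command the reflexive — cannot bind it (Principle A).
— Isaac: second object of the clause headed by 'compared'; does not c-command the reflexive — cannot bind it (Principle A).
— Noah: subject of the clause headed by 'supposed'; c-commands the reflexive within its binding domain — allowed (Principle A).
— Tom: subject of the matrix clause; c-commands the reflexive but lies outside its binding domain — cannot bind it (Principle A).

Noah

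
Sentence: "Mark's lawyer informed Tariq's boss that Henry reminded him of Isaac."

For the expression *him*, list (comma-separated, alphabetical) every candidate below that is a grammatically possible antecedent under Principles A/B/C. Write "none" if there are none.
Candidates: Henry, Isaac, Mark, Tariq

Mark, Tariq

*him* is a pronoun; Principle B requires it to be free in its binding domain — the clause headed by 'reminded'.
— Henry: subject of the clause headed by 'reminded'; c-commands the pronoun within its binding domain — blocked (Principle B).
— Isaac: second object of the clause headed by 'reminded'; is c-commanded by the pronoun; coreference would bind this R-expression — blocked (Principle C).
— Mark: possessor inside the subject DP of the matrix clause; does not c-command the pronoun — Principle B does not apply; allowed.
— Tariq: possessor inside the object DP of the matrix clause; does not c-command the pronoun — Principle B does not apply; allowed.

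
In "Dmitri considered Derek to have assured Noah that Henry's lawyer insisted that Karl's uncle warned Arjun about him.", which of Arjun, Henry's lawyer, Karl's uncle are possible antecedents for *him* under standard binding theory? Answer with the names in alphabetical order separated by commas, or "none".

Henry's lawyer

*him* is a pronoun; Principle B requires it to be free in its binding domain — the clause headed by 'warned'.
— Arjun: object of the clause headed by 'warned'; c-commands the pronoun within its binding domain — blocked (Principle B).
— Henry's lawyer: subject of the clause headed by 'insisted'; c-commands the pronoun but lies outside its binding domain — allowed.
— Karl's uncle: subject of the clause headed by 'warned'; c-commands the pronoun within its binding domain — blocked (Principle B).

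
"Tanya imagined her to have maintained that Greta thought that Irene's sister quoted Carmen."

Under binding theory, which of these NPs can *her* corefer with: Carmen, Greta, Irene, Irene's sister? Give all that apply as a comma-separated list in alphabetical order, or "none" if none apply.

none

*her* is a pronoun; Principle B requires it to be free in its binding domain — the matrix clause.
— Carmen: object of the clause headed by 'quoted'; is c-commanded by the pronoun; coreference would bind this R-expression — blocked (Principle C).
— Greta: subject of the clause headed by 'thought'; is c-commanded by the pronoun; coreference would bind this R-expression — blocked (Principle C).
— Irene: possessor inside the subject DP of the clause headed by 'quoted'; is c-commanded by the pronoun; coreference would bind this R-expression — blocked (Principle C).
— Irene's sister: subject of the clause headed by 'quoted'; is c-commanded by the pronoun; coreference would bind this R-expression — blocked (Principle C).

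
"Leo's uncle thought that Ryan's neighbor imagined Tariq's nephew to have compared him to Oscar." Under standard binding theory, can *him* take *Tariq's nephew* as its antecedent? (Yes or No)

*him* is a pronoun; Principle B requires it to be free in its binding domain — the clause headed by 'compared'.
— Tariq's nephew: subject of the clause headed by 'compared'; c-commands the pronoun within its binding domain — blocked (Principle B).

No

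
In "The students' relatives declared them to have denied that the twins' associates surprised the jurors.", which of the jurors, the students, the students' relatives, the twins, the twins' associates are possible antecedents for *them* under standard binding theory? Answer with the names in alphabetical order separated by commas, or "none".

*them* is a pronoun; Principle B requires it to be free in its binding domain — the matrix clause.
— the jurors: object of the clause headed by 'surprised'; is c-commanded by the pronoun; coreference would bind this R-expression — blocked (Principle C).
— the students: possessor inside the subject DP of the matrix clause; does not c-command the pronoun — Principle B does not apply; allowed.
— the students' relatives: subject of the matrix clause; c-commands the pronoun within its binding domain — blocked (Principle B).
— the twins: possessor inside the subject DP of the clause headed by 'surprised'; is c-commanded by the pronoun; coreference would bind this R-expression — blocked (Principle C).
— the twins' associates: subject of the clause headed by 'surprised'; is c-commanded by the pronoun; coreference would bind this R-expression — blocked (Principle C).

the students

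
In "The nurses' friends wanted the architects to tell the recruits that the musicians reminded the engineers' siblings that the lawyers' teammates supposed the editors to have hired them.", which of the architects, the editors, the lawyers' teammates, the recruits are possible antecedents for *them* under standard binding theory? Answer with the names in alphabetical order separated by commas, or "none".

the architects, the lawyers' teammates, the recruits

*them* is a pronoun; Principle B requires it to be free in its binding domain — the clause headed by 'hired'.
— the architects: subject of the clause headed by 'tell'; c-commands the pronoun but lies outside its binding domain — allowed.
— the editors: subject of the clause headed by 'hired'; c-commands the pronoun within its binding domain — blocked (Principle B).
— the lawyers' teammates: subject of the clause headed by 'supposed'; c-commands the pronoun but lies outside its binding domain — allowed.
— the recruits: object of the clause headed by 'tell'; c-commands the pronoun but lies outside its binding domain — allowed.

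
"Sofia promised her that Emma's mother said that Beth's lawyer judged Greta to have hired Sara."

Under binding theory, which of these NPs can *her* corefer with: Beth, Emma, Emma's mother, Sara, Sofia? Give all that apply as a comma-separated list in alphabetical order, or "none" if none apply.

*her* is a pronoun; Principle B requires it to be free in its binding domain — the matrix clause.
— Beth: possessor inside the subject DP of the clause headed by 'judged'; is c-commanded by the pronoun; coreference would bind this R-expression — blocked (Principle C).
— Emma: possessor inside the subject DP of the clause headed by 'said'; is c-commanded by the pronoun; coreference would bind this R-expression — blocked (Principle C).
— Emma's mother: subject of the clause headed by 'said'; is c-commanded by the pronoun; coreference would bind this R-expression — blocked (Principle C).
— Sara: object of the clause headed by 'hired'; is c-commanded by the pronoun; coreference would bind this R-expression — blocked (Principle C).
— Sofia: subject of the matrix clause; c-commands the pronoun within its binding domain — blocked (Principle B).

none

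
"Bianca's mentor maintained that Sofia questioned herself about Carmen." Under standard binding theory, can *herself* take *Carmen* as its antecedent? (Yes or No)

No

*herself* is a reflexive; Principle A requires it to be bound within its binding domain — the clause headed by 'questioned'.
— Carmen: second object of the clause headed by 'questioned'; does not c-command the reflexive — cannot bind it (Principle A).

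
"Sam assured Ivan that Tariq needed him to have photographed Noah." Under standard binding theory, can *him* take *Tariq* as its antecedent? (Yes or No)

No

*him* is a pronoun; Principle B requires it to be free in its binding domain — the clause headed by 'needed'.
— Tariq: subject of the clause headed by 'needed'; c-commands the pronoun within its binding domain — blocked (Principle B).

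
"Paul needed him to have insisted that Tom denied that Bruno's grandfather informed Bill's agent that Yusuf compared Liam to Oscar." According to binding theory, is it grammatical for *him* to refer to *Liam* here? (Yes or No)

No

*Liam* is an R-expression; Principle C requires it to be free (not bound by any c-commanding expression).
— him: subject of the clause headed by 'insisted'; the pronoun c-commands the R-expression — coreference blocked (Principle C).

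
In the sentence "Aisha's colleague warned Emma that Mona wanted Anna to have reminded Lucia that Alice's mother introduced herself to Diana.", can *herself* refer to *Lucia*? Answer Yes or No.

No

*herself* is a reflexive; Principle A requires it to be bound within its binding domain — the clause headed by 'introduced'.
— Lucia: object of the clause headed by 'reminded'; c-commands the reflexive but lies outside its binding domain — cannot bind it (Principle A).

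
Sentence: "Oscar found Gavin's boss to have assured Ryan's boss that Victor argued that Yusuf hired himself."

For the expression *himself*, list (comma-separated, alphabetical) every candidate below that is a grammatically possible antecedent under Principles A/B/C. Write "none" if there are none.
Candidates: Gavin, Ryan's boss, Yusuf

Yusuf

*himself* is a reflexive; Principle A requires it to be bound within its binding domain — the clause headed by 'hired'.
— Gavin: possessor inside the subject DP of the clause headed by 'assured'; does not c-command the reflexive — cannot bind it (Principle A).
— Ryan's boss: object of the clause headed by 'assured'; c-commands the reflexive but lies outside its binding domain — cannot bind it (Principle A).
— Yusuf: subject of the clause headed by 'hired'; c-commands the reflexive within its binding domain — allowed (Principle A).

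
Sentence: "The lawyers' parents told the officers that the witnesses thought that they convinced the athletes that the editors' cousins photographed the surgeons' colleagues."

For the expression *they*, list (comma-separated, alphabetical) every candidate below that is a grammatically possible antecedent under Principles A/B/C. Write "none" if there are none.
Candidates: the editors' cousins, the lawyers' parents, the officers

the lawyers' parents, the officers

*they* is a pronoun; Principle B requires it to be free in its binding domain — the clause headed by 'convinced'.
— the editors' cousins: subject of the clause headed by 'photographed'; is c-commanded by the pronoun; coreference would bind this R-expression — blocked (Principle C).
— the lawyers' parents: subject of the matrix clause; c-commands the pronoun but lies outside its binding domain — allowed.
— the officers: object of the matrix clause; c-commands the pronoun but lies outside its binding domain — allowed.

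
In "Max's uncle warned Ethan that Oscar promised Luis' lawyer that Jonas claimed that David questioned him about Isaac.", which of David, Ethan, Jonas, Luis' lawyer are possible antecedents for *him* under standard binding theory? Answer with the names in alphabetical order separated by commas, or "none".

Ethan, Jonas, Luis' lawyer

*him* is a pronoun; Principle B requires it to be free in its binding domain — the clause headed by 'questioned'.
— David: subject of the clause headed by 'questioned'; c-commands the pronoun within its binding domain — blocked (Principle B).
— Ethan: object of the matrix clause; c-commands the pronoun but lies outside its binding domain — allowed.
— Jonas: subject of the clause headed by 'claimed'; c-commands the pronoun but lies outside its binding domain — allowed.
— Luis' lawyer: object of the clause headed by 'promised'; c-commands the pronoun but lies outside its binding domain — allowed.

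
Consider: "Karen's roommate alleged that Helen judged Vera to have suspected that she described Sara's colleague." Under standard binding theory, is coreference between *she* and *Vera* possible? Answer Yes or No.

*Vera* is an R-expression; Principle C requires it to be free (not bound by any c-commanding expression).
— she: subject of the clause headed by 'described'; the pronoun does not c-command the R-expression — coreference allowed.

Yes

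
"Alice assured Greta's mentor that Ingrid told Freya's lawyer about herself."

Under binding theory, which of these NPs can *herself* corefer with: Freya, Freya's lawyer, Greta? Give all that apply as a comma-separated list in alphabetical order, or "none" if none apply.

*herself* is a reflexive; Principle A requires it to be bound within its binding domain — the clause headed by 'told'.
— Freya: possessor inside the object DP of the clause headed by 'told'; does not c-command the reflexive — cannot bind it (Principle A).
— Freya's lawyer: object of the clause headed by 'told'; c-commands the reflexive within its binding domain — allowed (Principle A).
— Greta: possessor inside the object DP of the matrix clause; does not c-command the reflexive — cannot bind it (Principle A).

Freya's lawyer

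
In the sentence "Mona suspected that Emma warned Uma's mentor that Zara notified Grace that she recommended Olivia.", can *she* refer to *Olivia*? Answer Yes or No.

No

*she* is a pronoun; Principle B requires it to be free in its binding domain — the clause headed by 'recommended'.
— Olivia: object of the clause headed by 'recommended'; is c-commanded by the pronoun; coreference would bind this R-expression — blocked (Principle C).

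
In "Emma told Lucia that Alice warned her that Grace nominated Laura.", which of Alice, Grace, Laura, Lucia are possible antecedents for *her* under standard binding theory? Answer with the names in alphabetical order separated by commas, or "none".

Lucia

*her* is a pronoun; Principle B requires it to be free in its binding domain — the clause headed by 'warned'.
— Alice: subject of the clause headed by 'warned'; c-commands the pronoun within its binding domain — blocked (Principle B).
— Grace: subject of the clause headed by 'nominated'; is c-commanded by the pronoun; coreference would bind this R-expression — blocked (Principle C).
— Laura: object of the clause headed by 'nominated'; is c-commanded by the pronoun; coreference would bind this R-expression — blocked (Principle C).
— Lucia: object of the matrix clause; c-commands the pronoun but lies outside its binding domain — allowed.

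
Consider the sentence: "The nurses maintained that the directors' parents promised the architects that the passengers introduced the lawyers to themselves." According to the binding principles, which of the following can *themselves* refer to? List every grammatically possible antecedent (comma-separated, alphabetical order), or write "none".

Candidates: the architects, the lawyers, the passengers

the lawyers, the passengers

*themselves* is a reflexive; Principle A requires it to be bound within its binding domain — the clause headed by 'introduced'.
— the architects: object of the clause headed by 'promised'; c-commands the reflexive but lies outside its binding domain — cannot bind it (Principle A).
— the lawyers: object of the clause headed by 'introduced'; c-commands the reflexive within its binding domain — allowed (Principle A).
— the passengers: subject of the clause headed by 'introduced'; c-commands the reflexive within its binding domain — allowed (Principle A).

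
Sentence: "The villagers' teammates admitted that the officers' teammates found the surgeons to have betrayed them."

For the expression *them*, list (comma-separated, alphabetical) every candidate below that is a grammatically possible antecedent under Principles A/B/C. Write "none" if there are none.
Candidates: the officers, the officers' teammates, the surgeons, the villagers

*them* is a pronoun; Principle B requires it to be free in its binding domain — the clause headed by 'betrayed'.
— the officers: possessor inside the subject DP of the clause headed by 'found'; does not c-command the pronoun — Principle B does not apply; allowed.
— the officers' teammates: subject of the clause headed by 'found'; c-commands the pronoun but lies outside its binding domain — allowed.
— the surgeons: subject of the clause headed by 'betrayed'; c-commands the pronoun within its binding domain — blocked (Principle B).
— the villagers: possessor inside the subject DP of the matrix clause; does not c-command the pronoun — Principle B does not apply; allowed.

the officers, the officers' teammates, the villagers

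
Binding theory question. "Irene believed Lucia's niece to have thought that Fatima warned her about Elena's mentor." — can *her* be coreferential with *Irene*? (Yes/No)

*her* is a pronoun; Principle B requires it to be free in its binding domain — the clause headed by 'warned'.
— Irene: subject of the matrix clause; c-commands the pronoun but lies outside its binding domain — allowed.

Yes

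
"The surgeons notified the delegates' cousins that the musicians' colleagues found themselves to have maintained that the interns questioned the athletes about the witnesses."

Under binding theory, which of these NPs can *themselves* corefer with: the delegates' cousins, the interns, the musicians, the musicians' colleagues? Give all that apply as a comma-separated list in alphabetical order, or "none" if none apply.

the musicians' colleagues

*themselves* is a reflexive; Principle A requires it to be bound within its binding domain — the clause headed by 'found'.
— the delegates' cousins: object of the matrix clause; c-commands the reflexive but lies outside its binding domain — cannot bind it (Principle A).
— the interns: subject of the clause headed by 'questioned'; does not c-command the reflexive — cannot bind it (Principle A).
— the musicians: possessor inside the subject DP of the clause headed by 'found'; does not c-command the reflexive — cannot bind it (Principle A).
— the musicians' colleagues: subject of the clause headed by 'found'; c-commands the reflexive within its binding domain — allowed (Principle A).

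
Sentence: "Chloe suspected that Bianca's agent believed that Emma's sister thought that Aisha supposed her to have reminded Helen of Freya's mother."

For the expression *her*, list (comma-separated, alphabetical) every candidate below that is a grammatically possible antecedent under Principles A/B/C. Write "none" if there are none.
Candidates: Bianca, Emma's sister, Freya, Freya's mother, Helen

*her* is a pronoun; Principle B requires it to be free in its binding domain — the clause headed by 'supposed'.
— Bianca: possessor inside the subject DP of the clause headed by 'believed'; does not c-command the pronoun — Principle B does not apply; allowed.
— Emma's sister: subject of the clause headed by 'thought'; c-commands the pronoun but lies outside its binding domain — allowed.
— Freya: possessor inside the second object DP of the clause headed by 'reminded'; is c-commanded by the pronoun; coreference would bind this R-expression — blocked (Principle C).
— Freya's mother: second object of the clause headed by 'reminded'; is c-commanded by the pronoun; coreference would bind this R-expression — blocked (Principle C).
— Helen: object of the clause headed by 'reminded'; is c-commanded by the pronoun; coreference would bind this R-expression — blocked (Principle C).

Bianca, Emma's sister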